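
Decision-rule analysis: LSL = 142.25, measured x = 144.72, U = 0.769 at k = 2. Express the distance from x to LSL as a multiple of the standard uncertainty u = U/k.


u = U / k = 0.769 / 2 = 0.3845
margin = |LSL - x| = |142.25 - 144.72| = 2.47
z = margin / u = 2.47 / 0.3845
z = 6.4239

6.4239


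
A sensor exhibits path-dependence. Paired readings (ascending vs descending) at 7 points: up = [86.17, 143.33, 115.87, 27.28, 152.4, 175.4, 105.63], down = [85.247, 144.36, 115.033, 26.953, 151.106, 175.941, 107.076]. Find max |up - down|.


|86.17 - 85.247| = 0.9230
|143.33 - 144.36| = 1.0300
|115.87 - 115.033| = 0.8370
|27.28 - 26.953| = 0.3270
|152.4 - 151.106| = 1.2940
|175.4 - 175.941| = 0.5410
|105.63 - 107.076| = 1.4460
hysteresis = max(diffs) = 1.4460

1.4460


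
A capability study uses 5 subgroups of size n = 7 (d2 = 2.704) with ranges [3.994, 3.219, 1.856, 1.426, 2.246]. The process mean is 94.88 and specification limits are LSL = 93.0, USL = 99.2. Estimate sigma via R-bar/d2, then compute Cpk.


R_bar = (3.994 + 3.219 + 1.856 + 1.426 + 2.246) / 5 = 2.5482
sigma = R_bar / d2 = 2.5482 / 2.704 = 0.94238166
Cp = (USL - LSL)/(6*sigma) = (99.2 - 93.0)/(6*0.94238166) = 1.0965
Cpu = (99.2 - 94.88)/(3*0.94238166) = 1.5280
Cpl = (94.88 - 93.0)/(3*0.94238166) = 0.6650
Cpk = min(Cpu, Cpl) = 0.6650

0.6650


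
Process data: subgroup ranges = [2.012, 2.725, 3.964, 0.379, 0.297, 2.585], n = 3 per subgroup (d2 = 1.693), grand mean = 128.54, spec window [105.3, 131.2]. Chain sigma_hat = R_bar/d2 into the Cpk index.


R_bar = (2.012 + 2.725 + 3.964 + 0.379 + 0.297 + 2.585) / 6 = 1.9936667
sigma = R_bar / d2 = 1.9936667 / 1.693 = 1.177594
Cp = (USL - LSL)/(6*sigma) = (131.2 - 105.3)/(6*1.177594) = 3.6657
Cpu = (131.2 - 128.54)/(3*1.177594) = 0.7529
Cpl = (128.54 - 105.3)/(3*1.177594) = 6.5784
Cpk = min(Cpu, Cpl) = 0.7529

0.7529


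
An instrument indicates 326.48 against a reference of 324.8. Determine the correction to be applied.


Correction = standard - reading
= 324.8 - 326.48
= -1.6800

-1.6800


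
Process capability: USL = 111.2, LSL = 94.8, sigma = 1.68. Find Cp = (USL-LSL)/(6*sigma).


Cp = (USL - LSL) / (6 * sigma)
= (111.2 - 94.8) / (6 * 1.68)
= 16.4000 / 10.0800
= 1.6270

1.6270


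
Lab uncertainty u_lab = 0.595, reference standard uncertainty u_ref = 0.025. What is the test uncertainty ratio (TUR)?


TUR = u_lab / u_ref
= 0.595 / 0.025
= 23.8000

23.8000


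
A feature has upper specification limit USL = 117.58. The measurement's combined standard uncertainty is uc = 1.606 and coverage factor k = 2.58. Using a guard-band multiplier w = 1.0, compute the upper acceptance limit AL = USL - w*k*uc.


U = k * uc = 2.58 * 1.606 = 4.14348
guard band g = w * U = 1.0 * 4.14348 = 4.14348
AL = USL - g = 117.58 - 4.14348
AL = 113.4365

113.4365


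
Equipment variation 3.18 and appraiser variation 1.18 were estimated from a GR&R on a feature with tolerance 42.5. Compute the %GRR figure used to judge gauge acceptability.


GRR = sqrt(EV^2 + AV^2) = sqrt(3.18^2 + 1.18^2) = 3.3918726
%GRR = GRR / tol * 100 = 3.3918726 / 42.5 * 100
%GRR = 7.9809

7.9809


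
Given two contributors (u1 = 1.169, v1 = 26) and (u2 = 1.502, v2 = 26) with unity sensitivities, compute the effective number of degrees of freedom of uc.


uc = sqrt(u1^2 + u2^2) = sqrt(1.169^2 + 1.502^2) = 1.9033037
v_eff = uc^4 / (u1^4/v1 + u2^4/v2)
= 1.9033037^4 / (1.169^4/26 + 1.502^4/26)
= 13.122977 / 0.26757858
v_eff = 49.0435

49.0435


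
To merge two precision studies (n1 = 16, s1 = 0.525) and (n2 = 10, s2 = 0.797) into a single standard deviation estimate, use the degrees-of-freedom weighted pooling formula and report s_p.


s_p = sqrt(((n1-1)*s1^2 + (n2-1)*s2^2) / (n1+n2-2))
numerator = (16-1)*0.525^2 + (10-1)*0.797^2 = 4.134375 + 5.716881 = 9.851256
denominator = 16 + 10 - 2 = 24
s_p^2 = 9.851256 / 24 = 0.410469
s_p = sqrt(0.410469) = 0.6407

0.6407


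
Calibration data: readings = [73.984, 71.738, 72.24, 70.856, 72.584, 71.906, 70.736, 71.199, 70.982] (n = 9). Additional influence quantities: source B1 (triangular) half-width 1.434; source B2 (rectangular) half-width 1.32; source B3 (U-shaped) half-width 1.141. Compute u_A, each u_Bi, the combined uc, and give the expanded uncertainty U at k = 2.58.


mean = (73.984 + 71.738 + 72.24 + 70.856 + 72.584 + 71.906 + 70.736 + 71.199 + 70.982) / 9 = 71.80277778
s = sqrt(sum((x - mean)^2)/(n-1)) = 1.0396321
u_A = s / sqrt(n) = 1.0396321 / sqrt(9) = 0.34654403
u_B1 = 1.434 / sqrt(6) = 0.58542805
u_B2 = 1.32 / sqrt(3) = 0.76210236
u_B3 = 1.141 / sqrt(2) = 0.80680884
uc = sqrt(0.34654403^2 + 0.58542805^2 + 0.76210236^2 + 0.80680884^2) = 1.3017524
U = k * uc = 2.58 * 1.3017524
U = 3.3585

3.3585


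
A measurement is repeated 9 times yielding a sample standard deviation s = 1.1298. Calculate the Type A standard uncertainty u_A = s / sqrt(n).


u_A = s / sqrt(n)
u_A = 1.1298 / sqrt(9)
u_A = 1.1298 / 3
u_A = 0.3766

0.3766


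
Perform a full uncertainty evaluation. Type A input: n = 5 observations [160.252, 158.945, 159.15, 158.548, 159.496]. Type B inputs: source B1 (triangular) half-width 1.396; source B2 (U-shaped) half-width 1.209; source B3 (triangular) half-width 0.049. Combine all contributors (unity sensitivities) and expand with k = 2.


mean = (160.252 + 158.945 + 159.15 + 158.548 + 159.496) / 5 = 159.2782
s = sqrt(sum((x - mean)^2)/(n-1)) = 0.64350074
u_A = s / sqrt(n) = 0.64350074 / sqrt(5) = 0.28778228
u_B1 = 1.396 / sqrt(6) = 0.56991461
u_B2 = 1.209 / sqrt(2) = 0.8548921
u_B3 = 0.049 / sqrt(6) = 0.020004166
uc = sqrt(0.28778228^2 + 0.56991461^2 + 0.8548921^2 + 0.020004166^2) = 1.0671748
U = k * uc = 2 * 1.0671748
U = 2.1343

2.1343


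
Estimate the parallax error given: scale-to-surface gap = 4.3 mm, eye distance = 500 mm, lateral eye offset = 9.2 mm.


error = h * offset / d
= 4.3 * 9.2 / 500
= 0.0791

0.0791


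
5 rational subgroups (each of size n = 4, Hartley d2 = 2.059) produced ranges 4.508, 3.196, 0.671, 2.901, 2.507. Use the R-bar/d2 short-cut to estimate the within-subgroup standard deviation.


R_bar = (4.508 + 3.196 + 0.671 + 2.901 + 2.507) / 5
R_bar = 13.783 / 5 = 2.7566
sigma_hat = R_bar / d2 = 2.7566 / 2.059 = 1.3388

1.3388


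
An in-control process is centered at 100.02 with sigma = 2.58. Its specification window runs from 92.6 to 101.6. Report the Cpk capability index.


Cpu = (USL - mean) / (3*sigma) = (101.6 - 100.02) / (3*2.58) = 0.2041
Cpl = (mean - LSL) / (3*sigma) = (100.02 - 92.6) / (3*2.58) = 0.9587
Cpk = min(Cpu, Cpl) = 0.2041

0.2041


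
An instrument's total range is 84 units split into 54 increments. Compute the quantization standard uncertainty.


resolution = range / divisions
resolution = 84 / 54 = 1.5555556
u_res = resolution / (2*sqrt(3))
u_res = 1.5555556 / 3.4641016
u_res = 0.4491

0.4491


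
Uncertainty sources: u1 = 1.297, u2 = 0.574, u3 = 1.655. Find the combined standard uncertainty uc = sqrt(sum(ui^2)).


uc = sqrt(1.297^2 + 0.574^2 + 1.655^2)
uc = sqrt(4.75071)
uc = 2.1796

2.1796


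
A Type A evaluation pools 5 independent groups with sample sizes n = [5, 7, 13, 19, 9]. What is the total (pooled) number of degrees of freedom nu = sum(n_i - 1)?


nu = sum_i (n_i - 1)
nu = ((5 - 1) + (7 - 1) + (13 - 1) + (19 - 1) + (9 - 1))
nu = 4 + 6 + 12 + 18 + 8
nu = 48

48


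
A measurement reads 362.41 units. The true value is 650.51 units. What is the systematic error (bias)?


Systematic error = measured - true
= 362.41 - 650.51
= -288.1000

-288.1000


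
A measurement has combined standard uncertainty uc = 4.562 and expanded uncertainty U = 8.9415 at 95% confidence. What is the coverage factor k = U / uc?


k = U / uc
k = 8.9415 / 4.562
k = 1.96

1.96


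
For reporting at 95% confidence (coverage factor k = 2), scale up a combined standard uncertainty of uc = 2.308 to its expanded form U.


U = k * uc
U = 2 * 2.308
U = 4.6160

4.6160


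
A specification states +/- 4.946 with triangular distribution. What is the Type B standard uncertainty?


u_B = half_width / sqrt(6)
u_B = 4.946 / 2.4494897
u_B = 2.0192

2.0192


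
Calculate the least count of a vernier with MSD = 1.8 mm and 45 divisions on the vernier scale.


LC = MSD / n_div
= 1.8 / 45
= 0.0400

0.0400


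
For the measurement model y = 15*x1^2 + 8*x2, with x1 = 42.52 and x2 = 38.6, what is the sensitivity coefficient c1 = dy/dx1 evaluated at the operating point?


y = 15*x1^2 + 8*x2
dy/dx1 = 2*15*x1
Evaluate at x1 = 42.52: c1 = 30 * 42.52
c1 = 1275.6000

1275.6000


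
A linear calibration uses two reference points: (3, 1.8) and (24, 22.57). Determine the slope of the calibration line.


slope = (y2 - y1) / (x2 - x1)
= (22.57 - 1.8) / (24 - 3)
= 20.7700 / 21
= 0.9890

0.9890


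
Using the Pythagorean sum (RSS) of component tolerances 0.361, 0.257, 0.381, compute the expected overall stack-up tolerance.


RSS = sqrt(0.361^2 + 0.257^2 + 0.381^2)
= sqrt(0.341531)
= 0.5844

0.5844


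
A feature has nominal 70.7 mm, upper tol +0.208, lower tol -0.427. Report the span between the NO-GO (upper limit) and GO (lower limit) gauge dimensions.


GO = nominal - lower_tol (smallest hole = maximum material condition)
GO = 70.7 - 0.427 = 70.273
NO-GO = nominal + upper_tol (largest hole = least material condition)
NO-GO = 70.7 + 0.208 = 70.908
spread = NO-GO - GO = 70.908 - 70.273 = 0.6350

0.6350


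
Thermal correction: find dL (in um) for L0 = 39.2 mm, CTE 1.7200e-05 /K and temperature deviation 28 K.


dL = L * alpha * dT
= 39.2 * 1.7200e-05 * 28
= 0.0188787 mm
dL_um = 0.0188787 * 1000 = 18.8787 um

18.8787


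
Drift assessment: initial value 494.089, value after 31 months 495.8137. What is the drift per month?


rate = (v2 - v1) / months
= (495.8137 - 494.089) / 31
= 1.7247 / 31
= 0.0556

0.0556


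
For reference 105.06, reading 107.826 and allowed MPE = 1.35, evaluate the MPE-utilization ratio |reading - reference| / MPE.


e = indication - reference = 107.826 - 105.06 = 2.7660
|e| = 2.7660
ratio = |e| / MPE = 2.7660 / 1.35
ratio = 2.0489

2.0489


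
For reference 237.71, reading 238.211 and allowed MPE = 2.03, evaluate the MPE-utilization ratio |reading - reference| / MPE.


e = indication - reference = 238.211 - 237.71 = 0.5010
|e| = 0.5010
ratio = |e| / MPE = 0.5010 / 2.03
ratio = 0.2468

0.2468


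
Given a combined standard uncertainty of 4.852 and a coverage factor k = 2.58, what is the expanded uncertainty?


U = k * uc
U = 2.58 * 4.852
U = 12.5182

12.5182


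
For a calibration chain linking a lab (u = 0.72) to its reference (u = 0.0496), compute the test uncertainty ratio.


TUR = u_lab / u_ref
= 0.72 / 0.0496
= 14.5161

14.5161


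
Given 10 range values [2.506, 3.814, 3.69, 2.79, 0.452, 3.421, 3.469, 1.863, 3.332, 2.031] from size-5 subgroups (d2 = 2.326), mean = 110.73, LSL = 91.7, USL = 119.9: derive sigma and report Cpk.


R_bar = (2.506 + 3.814 + 3.69 + 2.79 + 0.452 + 3.421 + 3.469 + 1.863 + 3.332 + 2.031) / 10 = 2.7368
sigma = R_bar / d2 = 2.7368 / 2.326 = 1.1766122
Cp = (USL - LSL)/(6*sigma) = (119.9 - 91.7)/(6*1.1766122) = 3.9945
Cpu = (119.9 - 110.73)/(3*1.1766122) = 2.5979
Cpl = (110.73 - 91.7)/(3*1.1766122) = 5.3912
Cpk = min(Cpu, Cpl) = 2.5979

2.5979


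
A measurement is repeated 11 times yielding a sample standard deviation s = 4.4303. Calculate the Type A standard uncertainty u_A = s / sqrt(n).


u_A = s / sqrt(n)
u_A = 4.4303 / sqrt(11)
u_A = 4.4303 / 3.3166248
u_A = 1.3358

1.3358


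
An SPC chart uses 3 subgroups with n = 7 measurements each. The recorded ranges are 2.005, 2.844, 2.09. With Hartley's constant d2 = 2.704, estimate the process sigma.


R_bar = (2.005 + 2.844 + 2.09) / 3
R_bar = 6.939 / 3 = 2.313
sigma_hat = R_bar / d2 = 2.313 / 2.704 = 0.8554

0.8554


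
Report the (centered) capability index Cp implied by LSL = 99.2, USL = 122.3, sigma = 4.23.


Cp = (USL - LSL) / (6 * sigma)
= (122.3 - 99.2) / (6 * 4.23)
= 23.1000 / 25.3800
= 0.9102

0.9102


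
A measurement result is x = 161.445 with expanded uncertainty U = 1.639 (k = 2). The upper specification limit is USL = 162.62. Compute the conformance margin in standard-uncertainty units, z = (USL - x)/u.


u = U / k = 1.639 / 2 = 0.8195
margin = |USL - x| = |162.62 - 161.445| = 1.175
z = margin / u = 1.175 / 0.8195
z = 1.4338

1.4338


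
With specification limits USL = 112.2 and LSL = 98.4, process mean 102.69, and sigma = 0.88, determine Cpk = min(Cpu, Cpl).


Cpu = (USL - mean) / (3*sigma) = (112.2 - 102.69) / (3*0.88) = 3.6023
Cpl = (mean - LSL) / (3*sigma) = (102.69 - 98.4) / (3*0.88) = 1.6250
Cpk = min(Cpu, Cpl) = 1.6250

1.6250


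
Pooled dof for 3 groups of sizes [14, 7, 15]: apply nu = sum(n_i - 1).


nu = sum_i (n_i - 1)
nu = ((14 - 1) + (7 - 1) + (15 - 1))
nu = 13 + 6 + 14
nu = 33

33


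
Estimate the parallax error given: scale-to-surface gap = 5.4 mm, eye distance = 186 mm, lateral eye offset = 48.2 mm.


error = h * offset / d
= 5.4 * 48.2 / 186
= 1.3994

1.3994


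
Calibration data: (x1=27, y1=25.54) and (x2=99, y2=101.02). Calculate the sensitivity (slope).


slope = (y2 - y1) / (x2 - x1)
= (101.02 - 25.54) / (99 - 27)
= 75.4800 / 72
= 1.0483

1.0483


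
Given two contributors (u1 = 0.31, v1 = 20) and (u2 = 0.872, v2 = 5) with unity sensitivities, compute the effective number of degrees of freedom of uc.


uc = sqrt(u1^2 + u2^2) = sqrt(0.31^2 + 0.872^2) = 0.92546421
v_eff = uc^4 / (u1^4/v1 + u2^4/v2)
= 0.92546421^4 / (0.31^4/20 + 0.872^4/5)
= 0.73356485 / 0.11609853
v_eff = 6.3185

6.3185


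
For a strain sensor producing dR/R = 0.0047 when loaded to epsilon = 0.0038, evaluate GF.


GF = (dR/R) / epsilon
= 0.0047 / 0.0038
= 1.2368

1.2368


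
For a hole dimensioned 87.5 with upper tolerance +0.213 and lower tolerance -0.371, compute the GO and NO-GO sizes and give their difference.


GO = nominal - lower_tol (smallest hole = maximum material condition)
GO = 87.5 - 0.371 = 87.129
NO-GO = nominal + upper_tol (largest hole = least material condition)
NO-GO = 87.5 + 0.213 = 87.713
spread = NO-GO - GO = 87.713 - 87.129 = 0.5840

0.5840


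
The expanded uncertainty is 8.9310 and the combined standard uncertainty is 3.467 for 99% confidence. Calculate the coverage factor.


k = U / uc
k = 8.9310 / 3.467
k = 2.576

2.576


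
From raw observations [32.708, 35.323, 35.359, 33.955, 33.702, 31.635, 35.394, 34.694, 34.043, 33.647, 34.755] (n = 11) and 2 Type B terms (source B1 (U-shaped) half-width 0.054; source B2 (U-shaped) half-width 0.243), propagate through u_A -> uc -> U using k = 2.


mean = (32.708 + 35.323 + 35.359 + 33.955 + 33.702 + 31.635 + 35.394 + 34.694 + 34.043 + 33.647 + 34.755) / 11 = 34.11045455
s = sqrt(sum((x - mean)^2)/(n-1)) = 1.1805795
u_A = s / sqrt(n) = 1.1805795 / sqrt(11) = 0.35595811
u_B1 = 0.054 / sqrt(2) = 0.038183766
u_B2 = 0.243 / sqrt(2) = 0.17182695
uc = sqrt(0.35595811^2 + 0.038183766^2 + 0.17182695^2) = 0.39710034
U = k * uc = 2 * 0.39710034
U = 0.7942

0.7942


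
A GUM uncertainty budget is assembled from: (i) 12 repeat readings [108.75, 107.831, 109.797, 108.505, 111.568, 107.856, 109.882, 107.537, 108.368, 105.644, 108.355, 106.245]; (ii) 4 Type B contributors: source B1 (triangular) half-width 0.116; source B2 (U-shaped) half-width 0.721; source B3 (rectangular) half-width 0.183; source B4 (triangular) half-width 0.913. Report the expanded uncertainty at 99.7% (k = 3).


mean = (108.75 + 107.831 + 109.797 + 108.505 + 111.568 + 107.856 + 109.882 + 107.537 + 108.368 + 105.644 + 108.355 + 106.245) / 12 = 108.3615
s = sqrt(sum((x - mean)^2)/(n-1)) = 1.5927955
u_A = s / sqrt(n) = 1.5927955 / sqrt(12) = 0.45980046
u_B1 = 0.116 / sqrt(6) = 0.047356802
u_B2 = 0.721 / sqrt(2) = 0.50982399
u_B3 = 0.183 / sqrt(3) = 0.1056551
u_B4 = 0.913 / sqrt(6) = 0.37273069
uc = sqrt(0.45980046^2 + 0.047356802^2 + 0.50982399^2 + 0.1056551^2 + 0.37273069^2) = 0.78972831
U = k * uc = 3 * 0.78972831
U = 2.3692

2.3692


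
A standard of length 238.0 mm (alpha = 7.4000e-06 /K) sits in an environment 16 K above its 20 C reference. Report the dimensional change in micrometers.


dL = L * alpha * dT
= 238.0 * 7.4000e-06 * 16
= 0.0281792 mm
dL_um = 0.0281792 * 1000 = 28.1792 um

28.1792


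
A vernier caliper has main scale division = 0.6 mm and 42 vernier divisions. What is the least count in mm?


LC = MSD / n_div
= 0.6 / 42
= 0.0143

0.0143


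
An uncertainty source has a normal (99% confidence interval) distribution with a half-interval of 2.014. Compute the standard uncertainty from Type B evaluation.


u_B = half_width / 2.576
u_B = 2.014 / 2.576
u_B = 0.7818

0.7818


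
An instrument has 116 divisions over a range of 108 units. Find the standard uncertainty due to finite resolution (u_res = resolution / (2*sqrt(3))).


resolution = range / divisions
resolution = 108 / 116 = 0.93103448
u_res = resolution / (2*sqrt(3))
u_res = 0.93103448 / 3.4641016
u_res = 0.2688

0.2688


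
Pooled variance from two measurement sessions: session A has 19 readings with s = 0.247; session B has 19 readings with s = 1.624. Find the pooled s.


s_p = sqrt(((n1-1)*s1^2 + (n2-1)*s2^2) / (n1+n2-2))
numerator = (19-1)*0.247^2 + (19-1)*1.624^2 = 1.098162 + 47.472768 = 48.57093
denominator = 19 + 19 - 2 = 36
s_p^2 = 48.57093 / 36 = 1.3491925
s_p = sqrt(1.3491925) = 1.1615

1.1615


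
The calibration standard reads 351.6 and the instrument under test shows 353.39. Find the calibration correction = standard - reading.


Correction = standard - reading
= 351.6 - 353.39
= -1.7900

-1.7900


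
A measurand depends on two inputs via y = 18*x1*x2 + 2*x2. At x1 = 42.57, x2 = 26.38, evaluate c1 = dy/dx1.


y = 18*x1*x2 + 2*x2
dy/dx1 = 18*x2
Evaluate at x2 = 26.38: c1 = 18 * 26.38
c1 = 474.8400

474.8400


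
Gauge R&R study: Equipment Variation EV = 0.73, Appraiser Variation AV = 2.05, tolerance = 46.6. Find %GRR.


GRR = sqrt(EV^2 + AV^2) = sqrt(0.73^2 + 2.05^2) = 2.1760974
%GRR = GRR / tol * 100 = 2.1760974 / 46.6 * 100
%GRR = 4.6697

4.6697


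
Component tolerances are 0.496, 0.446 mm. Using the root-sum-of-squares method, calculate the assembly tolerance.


RSS = sqrt(0.496^2 + 0.446^2)
= sqrt(0.444932)
= 0.6670

0.6670


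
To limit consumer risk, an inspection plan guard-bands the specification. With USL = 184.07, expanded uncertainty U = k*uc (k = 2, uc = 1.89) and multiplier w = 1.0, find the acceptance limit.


U = k * uc = 2 * 1.89 = 3.78
guard band g = w * U = 1.0 * 3.78 = 3.78
AL = USL - g = 184.07 - 3.78
AL = 180.2900

180.2900


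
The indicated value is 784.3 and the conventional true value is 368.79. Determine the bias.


Systematic error = measured - true
= 784.3 - 368.79
= 415.5100

415.5100


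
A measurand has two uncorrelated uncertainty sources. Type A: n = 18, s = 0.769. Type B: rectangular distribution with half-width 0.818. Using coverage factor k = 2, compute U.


u_A = s / sqrt(n) = 0.769 / sqrt(18) = 0.18125504
u_B = half_width / sqrt(3) = 0.818 / sqrt(3) = 0.47227252
uc = sqrt(u_A^2 + u_B^2) = sqrt(0.18125504^2 + 0.47227252^2) = 0.50586038
U = k * uc = 2 * 0.50586038
U = 1.0117

1.0117


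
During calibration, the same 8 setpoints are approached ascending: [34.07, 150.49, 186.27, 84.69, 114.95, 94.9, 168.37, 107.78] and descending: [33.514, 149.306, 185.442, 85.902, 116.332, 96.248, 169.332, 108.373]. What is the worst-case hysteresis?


|34.07 - 33.514| = 0.5560
|150.49 - 149.306| = 1.1840
|186.27 - 185.442| = 0.8280
|84.69 - 85.902| = 1.2120
|114.95 - 116.332| = 1.3820
|94.9 - 96.248| = 1.3480
|168.37 - 169.332| = 0.9620
|107.78 - 108.373| = 0.5930
hysteresis = max(diffs) = 1.3820

1.3820


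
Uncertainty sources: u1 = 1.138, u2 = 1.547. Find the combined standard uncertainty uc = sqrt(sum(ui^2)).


uc = sqrt(1.138^2 + 1.547^2)
uc = sqrt(3.688253)
uc = 1.9205

1.9205


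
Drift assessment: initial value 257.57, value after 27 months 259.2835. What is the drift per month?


rate = (v2 - v1) / months
= (259.2835 - 257.57) / 27
= 1.7135 / 27
= 0.0635

0.0635


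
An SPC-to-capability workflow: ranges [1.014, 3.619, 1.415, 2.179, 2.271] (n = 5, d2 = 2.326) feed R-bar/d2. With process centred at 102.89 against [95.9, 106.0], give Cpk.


R_bar = (1.014 + 3.619 + 1.415 + 2.179 + 2.271) / 5 = 2.0996
sigma = R_bar / d2 = 2.0996 / 2.326 = 0.90266552
Cp = (USL - LSL)/(6*sigma) = (106.0 - 95.9)/(6*0.90266552) = 1.8648
Cpu = (106.0 - 102.89)/(3*0.90266552) = 1.1485
Cpl = (102.89 - 95.9)/(3*0.90266552) = 2.5812
Cpk = min(Cpu, Cpl) = 1.1485

1.1485


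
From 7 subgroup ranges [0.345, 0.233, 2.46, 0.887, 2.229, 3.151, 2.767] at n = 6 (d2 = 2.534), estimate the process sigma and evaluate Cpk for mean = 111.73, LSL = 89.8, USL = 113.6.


R_bar = (0.345 + 0.233 + 2.46 + 0.887 + 2.229 + 3.151 + 2.767) / 7 = 1.7245714
sigma = R_bar / d2 = 1.7245714 / 2.534 = 0.68057277
Cp = (USL - LSL)/(6*sigma) = (113.6 - 89.8)/(6*0.68057277) = 5.8284
Cpu = (113.6 - 111.73)/(3*0.68057277) = 0.9159
Cpl = (111.73 - 89.8)/(3*0.68057277) = 10.7410
Cpk = min(Cpu, Cpl) = 0.9159

0.9159


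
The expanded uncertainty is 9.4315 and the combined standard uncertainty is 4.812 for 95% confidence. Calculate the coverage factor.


k = U / uc
k = 9.4315 / 4.812
k = 1.96

1.96


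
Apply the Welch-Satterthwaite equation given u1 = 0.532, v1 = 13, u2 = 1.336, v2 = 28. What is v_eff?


uc = sqrt(u1^2 + u2^2) = sqrt(0.532^2 + 1.336^2) = 1.4380264
v_eff = uc^4 / (u1^4/v1 + u2^4/v2)
= 1.4380264^4 / (0.532^4/13 + 1.336^4/28)
= 4.2762928 / 0.11994223
v_eff = 35.6529

35.6529


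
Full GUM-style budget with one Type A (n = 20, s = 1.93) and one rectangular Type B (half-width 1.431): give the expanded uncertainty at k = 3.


u_A = s / sqrt(n) = 1.93 / sqrt(20) = 0.43156112
u_B = half_width / sqrt(3) = 1.431 / sqrt(3) = 0.82618824
uc = sqrt(u_A^2 + u_B^2) = sqrt(0.43156112^2 + 0.82618824^2) = 0.93211159
U = k * uc = 3 * 0.93211159
U = 2.7963

2.7963


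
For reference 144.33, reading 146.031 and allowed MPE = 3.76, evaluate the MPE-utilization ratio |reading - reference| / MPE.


e = indication - reference = 146.031 - 144.33 = 1.7010
|e| = 1.7010
ratio = |e| / MPE = 1.7010 / 3.76
ratio = 0.4524

0.4524


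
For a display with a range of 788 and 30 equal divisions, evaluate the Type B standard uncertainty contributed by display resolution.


resolution = range / divisions
resolution = 788 / 30 = 26.266667
u_res = resolution / (2*sqrt(3))
u_res = 26.266667 / 3.4641016
u_res = 7.5825

7.5825


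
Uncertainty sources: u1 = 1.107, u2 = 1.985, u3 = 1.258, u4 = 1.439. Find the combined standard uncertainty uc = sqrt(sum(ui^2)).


uc = sqrt(1.107^2 + 1.985^2 + 1.258^2 + 1.439^2)
uc = sqrt(8.818959)
uc = 2.9697

2.9697


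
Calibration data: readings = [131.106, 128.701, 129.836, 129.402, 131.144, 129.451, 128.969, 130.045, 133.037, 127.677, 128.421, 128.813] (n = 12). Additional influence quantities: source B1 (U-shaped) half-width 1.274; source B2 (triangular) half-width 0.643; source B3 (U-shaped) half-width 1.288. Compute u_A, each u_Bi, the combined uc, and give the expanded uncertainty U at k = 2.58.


mean = (131.106 + 128.701 + 129.836 + 129.402 + 131.144 + 129.451 + 128.969 + 130.045 + 133.037 + 127.677 + 128.421 + 128.813) / 12 = 129.7168333
s = sqrt(sum((x - mean)^2)/(n-1)) = 1.4625621
u_A = s / sqrt(n) = 1.4625621 / sqrt(12) = 0.42220531
u_B1 = 1.274 / sqrt(2) = 0.90085404
u_B2 = 0.643 / sqrt(6) = 0.26250365
u_B3 = 1.288 / sqrt(2) = 0.91075353
uc = sqrt(0.42220531^2 + 0.90085404^2 + 0.26250365^2 + 0.91075353^2) = 1.374109
U = k * uc = 2.58 * 1.374109
U = 3.5452

3.5452


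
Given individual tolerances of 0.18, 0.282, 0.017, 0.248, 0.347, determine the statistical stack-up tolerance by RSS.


RSS = sqrt(0.18^2 + 0.282^2 + 0.017^2 + 0.248^2 + 0.347^2)
= sqrt(0.294126)
= 0.5423

0.5423


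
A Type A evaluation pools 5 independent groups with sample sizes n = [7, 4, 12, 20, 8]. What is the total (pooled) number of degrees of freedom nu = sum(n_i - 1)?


nu = sum_i (n_i - 1)
nu = ((7 - 1) + (4 - 1) + (12 - 1) + (20 - 1) + (8 - 1))
nu = 6 + 3 + 11 + 19 + 7
nu = 46

46


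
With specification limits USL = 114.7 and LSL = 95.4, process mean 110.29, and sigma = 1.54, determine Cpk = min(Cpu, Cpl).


Cpu = (USL - mean) / (3*sigma) = (114.7 - 110.29) / (3*1.54) = 0.9545
Cpl = (mean - LSL) / (3*sigma) = (110.29 - 95.4) / (3*1.54) = 3.2229
Cpk = min(Cpu, Cpl) = 0.9545

0.9545


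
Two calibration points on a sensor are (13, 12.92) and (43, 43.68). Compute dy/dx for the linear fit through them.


slope = (y2 - y1) / (x2 - x1)
= (43.68 - 12.92) / (43 - 13)
= 30.7600 / 30
= 1.0253

1.0253


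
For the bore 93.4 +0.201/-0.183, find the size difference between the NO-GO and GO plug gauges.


GO = nominal - lower_tol (smallest hole = maximum material condition)
GO = 93.4 - 0.183 = 93.217
NO-GO = nominal + upper_tol (largest hole = least material condition)
NO-GO = 93.4 + 0.201 = 93.601
spread = NO-GO - GO = 93.601 - 93.217 = 0.3840

0.3840


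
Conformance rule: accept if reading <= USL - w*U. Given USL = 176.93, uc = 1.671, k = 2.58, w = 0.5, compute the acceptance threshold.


U = k * uc = 2.58 * 1.671 = 4.31118
guard band g = w * U = 0.5 * 4.31118 = 2.15559
AL = USL - g = 176.93 - 2.15559
AL = 174.7744

174.7744


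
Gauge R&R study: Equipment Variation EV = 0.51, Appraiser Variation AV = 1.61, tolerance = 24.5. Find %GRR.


GRR = sqrt(EV^2 + AV^2) = sqrt(0.51^2 + 1.61^2) = 1.6888458
%GRR = GRR / tol * 100 = 1.6888458 / 24.5 * 100
%GRR = 6.8932

6.8932


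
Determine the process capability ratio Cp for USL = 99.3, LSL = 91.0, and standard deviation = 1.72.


Cp = (USL - LSL) / (6 * sigma)
= (99.3 - 91.0) / (6 * 1.72)
= 8.3000 / 10.3200
= 0.8043

0.8043


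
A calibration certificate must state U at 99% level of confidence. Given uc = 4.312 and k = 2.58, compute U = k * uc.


U = k * uc
U = 2.58 * 4.312
U = 11.1250

11.1250


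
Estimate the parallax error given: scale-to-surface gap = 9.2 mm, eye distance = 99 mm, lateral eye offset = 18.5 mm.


error = h * offset / d
= 9.2 * 18.5 / 99
= 1.7192

1.7192


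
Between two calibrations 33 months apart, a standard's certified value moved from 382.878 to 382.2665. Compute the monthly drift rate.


rate = (v2 - v1) / months
= (382.2665 - 382.878) / 33
= -0.6115 / 33
= -0.0185

-0.0185


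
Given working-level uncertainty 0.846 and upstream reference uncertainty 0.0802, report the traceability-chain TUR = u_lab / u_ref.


TUR = u_lab / u_ref
= 0.846 / 0.0802
= 10.5486

10.5486


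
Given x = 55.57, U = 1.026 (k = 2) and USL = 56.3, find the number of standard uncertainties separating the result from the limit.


u = U / k = 1.026 / 2 = 0.513
margin = |USL - x| = |56.3 - 55.57| = 0.73
z = margin / u = 0.73 / 0.513
z = 1.4230

1.4230


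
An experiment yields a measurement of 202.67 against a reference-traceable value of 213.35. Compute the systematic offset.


Systematic error = measured - true
= 202.67 - 213.35
= -10.6800

-10.6800


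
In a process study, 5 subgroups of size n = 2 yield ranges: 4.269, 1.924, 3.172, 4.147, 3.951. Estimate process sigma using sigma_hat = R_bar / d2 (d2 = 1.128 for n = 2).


R_bar = (4.269 + 1.924 + 3.172 + 4.147 + 3.951) / 5
R_bar = 17.463 / 5 = 3.4926
sigma_hat = R_bar / d2 = 3.4926 / 1.128 = 3.0963

3.0963


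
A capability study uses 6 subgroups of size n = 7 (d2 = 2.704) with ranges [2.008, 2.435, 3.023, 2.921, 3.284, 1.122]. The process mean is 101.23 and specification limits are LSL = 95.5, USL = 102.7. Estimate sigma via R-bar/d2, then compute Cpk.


R_bar = (2.008 + 2.435 + 3.023 + 2.921 + 3.284 + 1.122) / 6 = 2.4655
sigma = R_bar / d2 = 2.4655 / 2.704 = 0.91179734
Cp = (USL - LSL)/(6*sigma) = (102.7 - 95.5)/(6*0.91179734) = 1.3161
Cpu = (102.7 - 101.23)/(3*0.91179734) = 0.5374
Cpl = (101.23 - 95.5)/(3*0.91179734) = 2.0948
Cpk = min(Cpu, Cpl) = 0.5374

0.5374


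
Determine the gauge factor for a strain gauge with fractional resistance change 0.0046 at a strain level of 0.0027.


GF = (dR/R) / epsilon
= 0.0046 / 0.0027
= 1.7037

1.7037


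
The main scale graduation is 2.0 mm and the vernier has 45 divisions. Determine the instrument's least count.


LC = MSD / n_div
= 2.0 / 45
= 0.0444

0.0444


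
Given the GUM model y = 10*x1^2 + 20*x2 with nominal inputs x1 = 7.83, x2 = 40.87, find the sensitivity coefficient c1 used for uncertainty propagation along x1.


y = 10*x1^2 + 20*x2
dy/dx1 = 2*10*x1
Evaluate at x1 = 7.83: c1 = 20 * 7.83
c1 = 156.6000

156.6000


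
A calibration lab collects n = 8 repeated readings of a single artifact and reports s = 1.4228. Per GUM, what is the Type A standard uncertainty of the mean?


u_A = s / sqrt(n)
u_A = 1.4228 / sqrt(8)
u_A = 1.4228 / 2.8284271
u_A = 0.5030

0.5030


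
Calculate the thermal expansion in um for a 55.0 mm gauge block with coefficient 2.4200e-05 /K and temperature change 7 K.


dL = L * alpha * dT
= 55.0 * 2.4200e-05 * 7
= 0.0093170 mm
dL_um = 0.0093170 * 1000 = 9.3170 um

9.3170


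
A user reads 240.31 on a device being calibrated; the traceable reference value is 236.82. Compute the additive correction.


Correction = standard - reading
= 236.82 - 240.31
= -3.4900

-3.4900


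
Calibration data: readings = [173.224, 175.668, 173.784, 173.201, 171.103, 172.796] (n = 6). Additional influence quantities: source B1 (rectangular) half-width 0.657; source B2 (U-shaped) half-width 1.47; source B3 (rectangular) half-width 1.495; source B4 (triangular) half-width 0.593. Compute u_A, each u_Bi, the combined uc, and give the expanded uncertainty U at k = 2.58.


mean = (173.224 + 175.668 + 173.784 + 173.201 + 171.103 + 172.796) / 6 = 173.296
s = sqrt(sum((x - mean)^2)/(n-1)) = 1.4790528
u_A = s / sqrt(n) = 1.4790528 / sqrt(6) = 0.60382078
u_B1 = 0.657 / sqrt(3) = 0.37931913
u_B2 = 1.47 / sqrt(2) = 1.039447
u_B3 = 1.495 / sqrt(3) = 0.86313865
u_B4 = 0.593 / sqrt(6) = 0.24209124
uc = sqrt(0.60382078^2 + 0.37931913^2 + 1.039447^2 + 0.86313865^2 + 0.24209124^2) = 1.5467867
U = k * uc = 2.58 * 1.5467867
U = 3.9907

3.9907


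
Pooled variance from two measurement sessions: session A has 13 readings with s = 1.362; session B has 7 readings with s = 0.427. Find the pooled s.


s_p = sqrt(((n1-1)*s1^2 + (n2-1)*s2^2) / (n1+n2-2))
numerator = (13-1)*1.362^2 + (7-1)*0.427^2 = 22.260528 + 1.093974 = 23.354502
denominator = 13 + 7 - 2 = 18
s_p^2 = 23.354502 / 18 = 1.2974723
s_p = sqrt(1.2974723) = 1.1391

1.1391


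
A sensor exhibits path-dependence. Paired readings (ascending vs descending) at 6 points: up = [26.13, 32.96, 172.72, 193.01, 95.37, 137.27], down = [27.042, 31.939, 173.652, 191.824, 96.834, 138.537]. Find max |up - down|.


|26.13 - 27.042| = 0.9120
|32.96 - 31.939| = 1.0210
|172.72 - 173.652| = 0.9320
|193.01 - 191.824| = 1.1860
|95.37 - 96.834| = 1.4640
|137.27 - 138.537| = 1.2670
hysteresis = max(diffs) = 1.4640

1.4640


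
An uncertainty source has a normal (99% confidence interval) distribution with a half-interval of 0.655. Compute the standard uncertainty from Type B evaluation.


u_B = half_width / 2.576
u_B = 0.655 / 2.576
u_B = 0.2543

0.2543


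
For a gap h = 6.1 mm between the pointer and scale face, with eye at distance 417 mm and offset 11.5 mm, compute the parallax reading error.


error = h * offset / d
= 6.1 * 11.5 / 417
= 0.1682

0.1682


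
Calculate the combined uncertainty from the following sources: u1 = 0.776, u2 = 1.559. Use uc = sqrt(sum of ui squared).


uc = sqrt(0.776^2 + 1.559^2)
uc = sqrt(3.032657)
uc = 1.7415

1.7415


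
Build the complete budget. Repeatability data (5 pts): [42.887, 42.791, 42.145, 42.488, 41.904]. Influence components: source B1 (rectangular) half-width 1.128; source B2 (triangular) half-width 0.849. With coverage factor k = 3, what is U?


mean = (42.887 + 42.791 + 42.145 + 42.488 + 41.904) / 5 = 42.443
s = sqrt(sum((x - mean)^2)/(n-1)) = 0.41820748
u_A = s / sqrt(n) = 0.41820748 / sqrt(5) = 0.18702807
u_B1 = 1.128 / sqrt(3) = 0.6512511
u_B2 = 0.849 / sqrt(6) = 0.3466028
uc = sqrt(0.18702807^2 + 0.6512511^2 + 0.3466028^2) = 0.76107884
U = k * uc = 3 * 0.76107884
U = 2.2832

2.2832


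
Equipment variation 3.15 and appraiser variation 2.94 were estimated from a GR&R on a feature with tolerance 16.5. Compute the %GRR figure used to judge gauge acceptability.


GRR = sqrt(EV^2 + AV^2) = sqrt(3.15^2 + 2.94^2) = 4.3088398
%GRR = GRR / tol * 100 = 4.3088398 / 16.5 * 100
%GRR = 26.1142

26.1142


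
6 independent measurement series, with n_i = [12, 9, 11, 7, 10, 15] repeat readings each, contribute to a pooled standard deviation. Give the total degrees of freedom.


nu = sum_i (n_i - 1)
nu = ((12 - 1) + (9 - 1) + (11 - 1) + (7 - 1) + (10 - 1) + (15 - 1))
nu = 11 + 8 + 10 + 6 + 9 + 14
nu = 58

58


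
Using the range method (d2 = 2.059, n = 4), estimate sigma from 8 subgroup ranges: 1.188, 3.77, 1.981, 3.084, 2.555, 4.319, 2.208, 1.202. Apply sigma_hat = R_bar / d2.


R_bar = (1.188 + 3.77 + 1.981 + 3.084 + 2.555 + 4.319 + 2.208 + 1.202) / 8
R_bar = 20.307 / 8 = 2.538375
sigma_hat = R_bar / d2 = 2.538375 / 2.059 = 1.2328

1.2328


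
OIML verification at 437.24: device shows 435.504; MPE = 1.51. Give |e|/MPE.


e = indication - reference = 435.504 - 437.24 = -1.7360
|e| = 1.7360
ratio = |e| / MPE = 1.7360 / 1.51
ratio = 1.1497

1.1497


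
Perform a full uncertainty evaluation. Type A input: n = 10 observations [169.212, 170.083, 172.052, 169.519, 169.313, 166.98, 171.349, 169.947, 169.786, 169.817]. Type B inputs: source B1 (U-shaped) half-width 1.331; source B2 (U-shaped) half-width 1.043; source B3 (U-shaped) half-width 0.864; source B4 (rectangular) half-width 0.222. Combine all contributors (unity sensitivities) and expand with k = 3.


mean = (169.212 + 170.083 + 172.052 + 169.519 + 169.313 + 166.98 + 171.349 + 169.947 + 169.786 + 169.817) / 10 = 169.8058
s = sqrt(sum((x - mean)^2)/(n-1)) = 1.3411034
u_A = s / sqrt(n) = 1.3411034 / sqrt(10) = 0.42409413
u_B1 = 1.331 / sqrt(2) = 0.94115913
u_B2 = 1.043 / sqrt(2) = 0.73751237
u_B3 = 0.864 / sqrt(2) = 0.61094026
u_B4 = 0.222 / sqrt(3) = 0.12817176
uc = sqrt(0.42409413^2 + 0.94115913^2 + 0.73751237^2 + 0.61094026^2 + 0.12817176^2) = 1.4139437
U = k * uc = 3 * 1.4139437
U = 4.2418

4.2418


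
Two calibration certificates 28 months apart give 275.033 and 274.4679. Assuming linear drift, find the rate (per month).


rate = (v2 - v1) / months
= (274.4679 - 275.033) / 28
= -0.5651 / 28
= -0.0202

-0.0202


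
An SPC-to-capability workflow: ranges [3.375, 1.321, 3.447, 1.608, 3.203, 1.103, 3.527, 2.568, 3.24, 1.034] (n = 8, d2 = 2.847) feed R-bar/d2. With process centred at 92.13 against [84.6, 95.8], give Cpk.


R_bar = (3.375 + 1.321 + 3.447 + 1.608 + 3.203 + 1.103 + 3.527 + 2.568 + 3.24 + 1.034) / 10 = 2.4426
sigma = R_bar / d2 = 2.4426 / 2.847 = 0.85795574
Cp = (USL - LSL)/(6*sigma) = (95.8 - 84.6)/(6*0.85795574) = 2.1757
Cpu = (95.8 - 92.13)/(3*0.85795574) = 1.4259
Cpl = (92.13 - 84.6)/(3*0.85795574) = 2.9256
Cpk = min(Cpu, Cpl) = 1.4259

1.4259


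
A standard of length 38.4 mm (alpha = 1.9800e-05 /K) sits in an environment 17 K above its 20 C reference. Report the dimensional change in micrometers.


dL = L * alpha * dT
= 38.4 * 1.9800e-05 * 17
= 0.0129254 mm
dL_um = 0.0129254 * 1000 = 12.9254 um

12.9254


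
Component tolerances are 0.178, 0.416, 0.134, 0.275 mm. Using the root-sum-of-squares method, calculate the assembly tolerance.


RSS = sqrt(0.178^2 + 0.416^2 + 0.134^2 + 0.275^2)
= sqrt(0.298321)
= 0.5462

0.5462


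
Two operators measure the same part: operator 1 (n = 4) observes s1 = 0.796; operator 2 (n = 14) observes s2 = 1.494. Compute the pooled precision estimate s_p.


s_p = sqrt(((n1-1)*s1^2 + (n2-1)*s2^2) / (n1+n2-2))
numerator = (4-1)*0.796^2 + (14-1)*1.494^2 = 1.900848 + 29.016468 = 30.917316
denominator = 4 + 14 - 2 = 16
s_p^2 = 30.917316 / 16 = 1.9323322
s_p = sqrt(1.9323322) = 1.3901

1.3901


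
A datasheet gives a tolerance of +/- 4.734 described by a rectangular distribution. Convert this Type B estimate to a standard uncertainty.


u_B = half_width / sqrt(3)
u_B = 4.734 / 1.7320508
u_B = 2.7332

2.7332


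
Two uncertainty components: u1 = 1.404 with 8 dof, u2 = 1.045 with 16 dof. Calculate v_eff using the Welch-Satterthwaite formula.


uc = sqrt(u1^2 + u2^2) = sqrt(1.404^2 + 1.045^2) = 1.7502117
v_eff = uc^4 / (u1^4/v1 + u2^4/v2)
= 1.7502117^4 / (1.404^4/8 + 1.045^4/16)
= 9.3834454 / 0.56024398
v_eff = 16.7489

16.7489


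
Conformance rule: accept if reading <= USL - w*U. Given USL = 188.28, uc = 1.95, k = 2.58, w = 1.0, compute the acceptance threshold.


U = k * uc = 2.58 * 1.95 = 5.031
guard band g = w * U = 1.0 * 5.031 = 5.031
AL = USL - g = 188.28 - 5.031
AL = 183.2490

183.2490


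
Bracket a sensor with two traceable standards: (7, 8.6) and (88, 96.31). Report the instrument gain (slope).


slope = (y2 - y1) / (x2 - x1)
= (96.31 - 8.6) / (88 - 7)
= 87.7100 / 81
= 1.0828

1.0828


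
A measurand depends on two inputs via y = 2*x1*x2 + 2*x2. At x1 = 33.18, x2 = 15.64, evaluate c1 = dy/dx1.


y = 2*x1*x2 + 2*x2
dy/dx1 = 2*x2
Evaluate at x2 = 15.64: c1 = 2 * 15.64
c1 = 31.2800

31.2800


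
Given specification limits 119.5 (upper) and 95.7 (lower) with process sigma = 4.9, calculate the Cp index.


Cp = (USL - LSL) / (6 * sigma)
= (119.5 - 95.7) / (6 * 4.9)
= 23.8000 / 29.4000
= 0.8095

0.8095


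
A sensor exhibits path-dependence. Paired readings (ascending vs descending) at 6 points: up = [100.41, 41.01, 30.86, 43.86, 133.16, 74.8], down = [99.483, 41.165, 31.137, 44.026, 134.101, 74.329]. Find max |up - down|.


|100.41 - 99.483| = 0.9270
|41.01 - 41.165| = 0.1550
|30.86 - 31.137| = 0.2770
|43.86 - 44.026| = 0.1660
|133.16 - 134.101| = 0.9410
|74.8 - 74.329| = 0.4710
hysteresis = max(diffs) = 0.9410

0.9410


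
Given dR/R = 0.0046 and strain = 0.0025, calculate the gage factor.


GF = (dR/R) / epsilon
= 0.0046 / 0.0025
= 1.8400

1.8400


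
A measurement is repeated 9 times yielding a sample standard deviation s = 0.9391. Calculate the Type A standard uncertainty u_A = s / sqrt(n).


u_A = s / sqrt(n)
u_A = 0.9391 / sqrt(9)
u_A = 0.9391 / 3
u_A = 0.3130

0.3130


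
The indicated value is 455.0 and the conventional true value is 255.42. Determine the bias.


Systematic error = measured - true
= 455.0 - 255.42
= 199.5800

199.5800


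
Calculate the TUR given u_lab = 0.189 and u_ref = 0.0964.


TUR = u_lab / u_ref
= 0.189 / 0.0964
= 1.9606

1.9606


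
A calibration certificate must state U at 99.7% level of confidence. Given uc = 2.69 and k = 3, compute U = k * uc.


U = k * uc
U = 3 * 2.69
U = 8.0700

8.0700


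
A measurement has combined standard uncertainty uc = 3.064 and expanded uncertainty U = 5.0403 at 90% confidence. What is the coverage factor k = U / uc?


k = U / uc
k = 5.0403 / 3.064
k = 1.645

1.645


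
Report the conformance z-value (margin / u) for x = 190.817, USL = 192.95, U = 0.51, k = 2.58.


u = U / k = 0.51 / 2.58 = 0.19767442
margin = |USL - x| = |192.95 - 190.817| = 2.133
z = margin / u = 2.133 / 0.19767442
z = 10.7905

10.7905


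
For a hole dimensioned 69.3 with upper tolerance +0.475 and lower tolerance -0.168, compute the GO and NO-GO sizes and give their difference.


GO = nominal - lower_tol (smallest hole = maximum material condition)
GO = 69.3 - 0.168 = 69.132
NO-GO = nominal + upper_tol (largest hole = least material condition)
NO-GO = 69.3 + 0.475 = 69.775
spread = NO-GO - GO = 69.775 - 69.132 = 0.6430

0.6430


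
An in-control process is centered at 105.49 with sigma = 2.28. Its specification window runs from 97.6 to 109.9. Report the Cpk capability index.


Cpu = (USL - mean) / (3*sigma) = (109.9 - 105.49) / (3*2.28) = 0.6447
Cpl = (mean - LSL) / (3*sigma) = (105.49 - 97.6) / (3*2.28) = 1.1535
Cpk = min(Cpu, Cpl) = 0.6447

0.6447
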